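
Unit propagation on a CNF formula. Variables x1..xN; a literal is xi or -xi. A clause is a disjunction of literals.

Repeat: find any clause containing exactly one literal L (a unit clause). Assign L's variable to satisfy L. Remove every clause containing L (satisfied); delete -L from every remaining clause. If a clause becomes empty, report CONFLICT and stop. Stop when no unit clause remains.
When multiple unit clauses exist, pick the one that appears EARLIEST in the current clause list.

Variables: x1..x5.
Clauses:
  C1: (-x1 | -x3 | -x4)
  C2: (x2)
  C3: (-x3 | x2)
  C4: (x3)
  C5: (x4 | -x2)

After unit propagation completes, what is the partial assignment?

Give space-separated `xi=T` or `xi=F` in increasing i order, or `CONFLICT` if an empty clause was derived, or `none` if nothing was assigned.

Answer: x1=F x2=T x3=T x4=T

Derivation:
unit clause [2] forces x2=T; simplify:
  drop -2 from [4, -2] -> [4]
  satisfied 2 clause(s); 3 remain; assigned so far: [2]
unit clause [3] forces x3=T; simplify:
  drop -3 from [-1, -3, -4] -> [-1, -4]
  satisfied 1 clause(s); 2 remain; assigned so far: [2, 3]
unit clause [4] forces x4=T; simplify:
  drop -4 from [-1, -4] -> [-1]
  satisfied 1 clause(s); 1 remain; assigned so far: [2, 3, 4]
unit clause [-1] forces x1=F; simplify:
  satisfied 1 clause(s); 0 remain; assigned so far: [1, 2, 3, 4]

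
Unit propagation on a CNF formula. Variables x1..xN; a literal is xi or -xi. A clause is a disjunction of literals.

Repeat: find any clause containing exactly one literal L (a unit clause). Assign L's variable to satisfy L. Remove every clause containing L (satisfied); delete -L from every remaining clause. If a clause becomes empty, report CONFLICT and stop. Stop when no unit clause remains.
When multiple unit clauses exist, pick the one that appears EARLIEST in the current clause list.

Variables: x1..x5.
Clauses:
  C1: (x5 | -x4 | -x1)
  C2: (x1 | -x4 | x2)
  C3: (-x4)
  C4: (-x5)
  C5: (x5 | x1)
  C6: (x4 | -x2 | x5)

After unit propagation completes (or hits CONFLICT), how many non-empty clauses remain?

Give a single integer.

unit clause [-4] forces x4=F; simplify:
  drop 4 from [4, -2, 5] -> [-2, 5]
  satisfied 3 clause(s); 3 remain; assigned so far: [4]
unit clause [-5] forces x5=F; simplify:
  drop 5 from [5, 1] -> [1]
  drop 5 from [-2, 5] -> [-2]
  satisfied 1 clause(s); 2 remain; assigned so far: [4, 5]
unit clause [1] forces x1=T; simplify:
  satisfied 1 clause(s); 1 remain; assigned so far: [1, 4, 5]
unit clause [-2] forces x2=F; simplify:
  satisfied 1 clause(s); 0 remain; assigned so far: [1, 2, 4, 5]

Answer: 0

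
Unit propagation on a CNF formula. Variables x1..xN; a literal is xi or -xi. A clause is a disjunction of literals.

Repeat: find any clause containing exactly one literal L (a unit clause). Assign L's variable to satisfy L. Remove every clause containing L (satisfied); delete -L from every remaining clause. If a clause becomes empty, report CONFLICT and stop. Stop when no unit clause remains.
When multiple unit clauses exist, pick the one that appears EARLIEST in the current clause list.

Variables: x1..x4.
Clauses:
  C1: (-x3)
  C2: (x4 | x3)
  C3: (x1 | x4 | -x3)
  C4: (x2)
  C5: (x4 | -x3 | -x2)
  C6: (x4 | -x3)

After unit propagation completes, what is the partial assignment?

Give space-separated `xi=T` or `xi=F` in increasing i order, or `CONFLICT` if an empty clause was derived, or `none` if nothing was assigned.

unit clause [-3] forces x3=F; simplify:
  drop 3 from [4, 3] -> [4]
  satisfied 4 clause(s); 2 remain; assigned so far: [3]
unit clause [4] forces x4=T; simplify:
  satisfied 1 clause(s); 1 remain; assigned so far: [3, 4]
unit clause [2] forces x2=T; simplify:
  satisfied 1 clause(s); 0 remain; assigned so far: [2, 3, 4]

Answer: x2=T x3=F x4=T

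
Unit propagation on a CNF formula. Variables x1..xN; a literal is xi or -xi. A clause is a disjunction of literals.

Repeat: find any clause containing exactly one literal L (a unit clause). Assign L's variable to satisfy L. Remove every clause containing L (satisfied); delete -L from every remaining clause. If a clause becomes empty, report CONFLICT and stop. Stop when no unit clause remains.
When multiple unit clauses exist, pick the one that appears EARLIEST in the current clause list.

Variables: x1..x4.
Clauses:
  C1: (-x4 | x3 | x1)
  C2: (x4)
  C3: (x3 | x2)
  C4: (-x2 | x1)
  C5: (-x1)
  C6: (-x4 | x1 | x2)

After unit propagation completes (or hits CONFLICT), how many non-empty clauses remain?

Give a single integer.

Answer: 0

Derivation:
unit clause [4] forces x4=T; simplify:
  drop -4 from [-4, 3, 1] -> [3, 1]
  drop -4 from [-4, 1, 2] -> [1, 2]
  satisfied 1 clause(s); 5 remain; assigned so far: [4]
unit clause [-1] forces x1=F; simplify:
  drop 1 from [3, 1] -> [3]
  drop 1 from [-2, 1] -> [-2]
  drop 1 from [1, 2] -> [2]
  satisfied 1 clause(s); 4 remain; assigned so far: [1, 4]
unit clause [3] forces x3=T; simplify:
  satisfied 2 clause(s); 2 remain; assigned so far: [1, 3, 4]
unit clause [-2] forces x2=F; simplify:
  drop 2 from [2] -> [] (empty!)
  satisfied 1 clause(s); 1 remain; assigned so far: [1, 2, 3, 4]
CONFLICT (empty clause)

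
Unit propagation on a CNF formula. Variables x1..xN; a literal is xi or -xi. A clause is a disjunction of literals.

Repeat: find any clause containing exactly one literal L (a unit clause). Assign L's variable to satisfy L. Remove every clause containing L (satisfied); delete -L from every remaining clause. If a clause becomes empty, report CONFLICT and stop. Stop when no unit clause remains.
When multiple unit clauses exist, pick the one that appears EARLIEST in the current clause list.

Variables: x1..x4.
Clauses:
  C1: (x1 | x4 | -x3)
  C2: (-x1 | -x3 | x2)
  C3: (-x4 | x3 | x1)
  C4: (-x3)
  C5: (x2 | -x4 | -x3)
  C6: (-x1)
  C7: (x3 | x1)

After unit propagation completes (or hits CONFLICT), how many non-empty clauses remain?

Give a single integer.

unit clause [-3] forces x3=F; simplify:
  drop 3 from [-4, 3, 1] -> [-4, 1]
  drop 3 from [3, 1] -> [1]
  satisfied 4 clause(s); 3 remain; assigned so far: [3]
unit clause [-1] forces x1=F; simplify:
  drop 1 from [-4, 1] -> [-4]
  drop 1 from [1] -> [] (empty!)
  satisfied 1 clause(s); 2 remain; assigned so far: [1, 3]
CONFLICT (empty clause)

Answer: 1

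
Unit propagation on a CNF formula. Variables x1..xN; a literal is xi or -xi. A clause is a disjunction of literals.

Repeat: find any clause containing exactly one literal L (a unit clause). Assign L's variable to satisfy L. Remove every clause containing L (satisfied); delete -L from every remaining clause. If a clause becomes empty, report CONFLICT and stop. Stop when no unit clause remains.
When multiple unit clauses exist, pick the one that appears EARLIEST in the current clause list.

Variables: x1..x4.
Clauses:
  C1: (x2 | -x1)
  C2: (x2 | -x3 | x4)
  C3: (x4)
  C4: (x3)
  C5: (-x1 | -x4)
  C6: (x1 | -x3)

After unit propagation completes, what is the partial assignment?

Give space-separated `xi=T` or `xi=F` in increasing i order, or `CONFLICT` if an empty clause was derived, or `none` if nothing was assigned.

Answer: CONFLICT

Derivation:
unit clause [4] forces x4=T; simplify:
  drop -4 from [-1, -4] -> [-1]
  satisfied 2 clause(s); 4 remain; assigned so far: [4]
unit clause [3] forces x3=T; simplify:
  drop -3 from [1, -3] -> [1]
  satisfied 1 clause(s); 3 remain; assigned so far: [3, 4]
unit clause [-1] forces x1=F; simplify:
  drop 1 from [1] -> [] (empty!)
  satisfied 2 clause(s); 1 remain; assigned so far: [1, 3, 4]
CONFLICT (empty clause)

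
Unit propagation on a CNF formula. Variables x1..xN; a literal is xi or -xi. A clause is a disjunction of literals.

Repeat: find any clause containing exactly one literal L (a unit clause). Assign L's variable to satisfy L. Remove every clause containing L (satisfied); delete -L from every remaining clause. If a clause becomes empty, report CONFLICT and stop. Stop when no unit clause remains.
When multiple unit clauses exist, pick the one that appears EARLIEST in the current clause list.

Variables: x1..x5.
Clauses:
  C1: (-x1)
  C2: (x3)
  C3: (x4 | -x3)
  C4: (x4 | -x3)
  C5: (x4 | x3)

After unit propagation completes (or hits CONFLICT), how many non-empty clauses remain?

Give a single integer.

Answer: 0

Derivation:
unit clause [-1] forces x1=F; simplify:
  satisfied 1 clause(s); 4 remain; assigned so far: [1]
unit clause [3] forces x3=T; simplify:
  drop -3 from [4, -3] -> [4]
  drop -3 from [4, -3] -> [4]
  satisfied 2 clause(s); 2 remain; assigned so far: [1, 3]
unit clause [4] forces x4=T; simplify:
  satisfied 2 clause(s); 0 remain; assigned so far: [1, 3, 4]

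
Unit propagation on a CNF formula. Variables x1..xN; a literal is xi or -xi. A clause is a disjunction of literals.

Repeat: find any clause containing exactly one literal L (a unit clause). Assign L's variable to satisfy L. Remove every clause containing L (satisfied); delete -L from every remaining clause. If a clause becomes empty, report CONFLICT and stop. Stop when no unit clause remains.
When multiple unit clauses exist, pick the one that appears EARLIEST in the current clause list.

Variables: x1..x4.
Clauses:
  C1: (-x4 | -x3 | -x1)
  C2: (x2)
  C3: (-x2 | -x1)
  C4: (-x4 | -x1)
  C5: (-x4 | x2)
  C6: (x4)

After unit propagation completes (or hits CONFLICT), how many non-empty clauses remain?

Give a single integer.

unit clause [2] forces x2=T; simplify:
  drop -2 from [-2, -1] -> [-1]
  satisfied 2 clause(s); 4 remain; assigned so far: [2]
unit clause [-1] forces x1=F; simplify:
  satisfied 3 clause(s); 1 remain; assigned so far: [1, 2]
unit clause [4] forces x4=T; simplify:
  satisfied 1 clause(s); 0 remain; assigned so far: [1, 2, 4]

Answer: 0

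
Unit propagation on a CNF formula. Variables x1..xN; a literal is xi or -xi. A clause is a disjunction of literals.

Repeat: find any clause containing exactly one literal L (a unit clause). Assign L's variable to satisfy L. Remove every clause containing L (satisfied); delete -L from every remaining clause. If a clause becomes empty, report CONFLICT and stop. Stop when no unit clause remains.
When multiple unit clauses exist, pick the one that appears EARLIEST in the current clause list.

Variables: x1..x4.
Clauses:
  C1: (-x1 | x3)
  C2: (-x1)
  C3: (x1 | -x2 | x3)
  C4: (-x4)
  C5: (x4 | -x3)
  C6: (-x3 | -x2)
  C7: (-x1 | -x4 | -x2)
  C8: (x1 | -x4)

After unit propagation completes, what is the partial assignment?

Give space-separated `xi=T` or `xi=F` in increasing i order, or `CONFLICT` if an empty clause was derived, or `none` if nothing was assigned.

Answer: x1=F x2=F x3=F x4=F

Derivation:
unit clause [-1] forces x1=F; simplify:
  drop 1 from [1, -2, 3] -> [-2, 3]
  drop 1 from [1, -4] -> [-4]
  satisfied 3 clause(s); 5 remain; assigned so far: [1]
unit clause [-4] forces x4=F; simplify:
  drop 4 from [4, -3] -> [-3]
  satisfied 2 clause(s); 3 remain; assigned so far: [1, 4]
unit clause [-3] forces x3=F; simplify:
  drop 3 from [-2, 3] -> [-2]
  satisfied 2 clause(s); 1 remain; assigned so far: [1, 3, 4]
unit clause [-2] forces x2=F; simplify:
  satisfied 1 clause(s); 0 remain; assigned so far: [1, 2, 3, 4]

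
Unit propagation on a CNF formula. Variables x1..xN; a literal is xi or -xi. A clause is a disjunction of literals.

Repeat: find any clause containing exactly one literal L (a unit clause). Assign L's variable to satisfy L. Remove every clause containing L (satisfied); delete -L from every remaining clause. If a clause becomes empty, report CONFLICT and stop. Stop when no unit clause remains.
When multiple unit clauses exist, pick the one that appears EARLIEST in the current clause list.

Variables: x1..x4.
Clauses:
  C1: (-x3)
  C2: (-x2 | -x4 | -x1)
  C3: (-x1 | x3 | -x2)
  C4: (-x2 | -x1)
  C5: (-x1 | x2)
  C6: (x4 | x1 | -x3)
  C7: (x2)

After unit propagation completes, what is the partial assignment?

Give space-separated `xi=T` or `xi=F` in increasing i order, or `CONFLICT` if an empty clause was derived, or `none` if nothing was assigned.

Answer: x1=F x2=T x3=F

Derivation:
unit clause [-3] forces x3=F; simplify:
  drop 3 from [-1, 3, -2] -> [-1, -2]
  satisfied 2 clause(s); 5 remain; assigned so far: [3]
unit clause [2] forces x2=T; simplify:
  drop -2 from [-2, -4, -1] -> [-4, -1]
  drop -2 from [-1, -2] -> [-1]
  drop -2 from [-2, -1] -> [-1]
  satisfied 2 clause(s); 3 remain; assigned so far: [2, 3]
unit clause [-1] forces x1=F; simplify:
  satisfied 3 clause(s); 0 remain; assigned so far: [1, 2, 3]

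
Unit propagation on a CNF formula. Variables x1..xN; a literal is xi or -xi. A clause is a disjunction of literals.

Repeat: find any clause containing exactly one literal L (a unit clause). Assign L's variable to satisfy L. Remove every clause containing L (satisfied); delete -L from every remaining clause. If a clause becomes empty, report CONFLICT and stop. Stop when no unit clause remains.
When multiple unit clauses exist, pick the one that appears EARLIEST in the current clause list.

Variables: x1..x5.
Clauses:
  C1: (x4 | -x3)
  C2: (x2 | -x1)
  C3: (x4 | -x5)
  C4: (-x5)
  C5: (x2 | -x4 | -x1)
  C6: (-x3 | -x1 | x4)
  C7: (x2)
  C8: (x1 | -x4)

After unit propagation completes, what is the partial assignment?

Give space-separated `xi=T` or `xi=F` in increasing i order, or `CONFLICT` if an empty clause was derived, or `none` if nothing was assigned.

Answer: x2=T x5=F

Derivation:
unit clause [-5] forces x5=F; simplify:
  satisfied 2 clause(s); 6 remain; assigned so far: [5]
unit clause [2] forces x2=T; simplify:
  satisfied 3 clause(s); 3 remain; assigned so far: [2, 5]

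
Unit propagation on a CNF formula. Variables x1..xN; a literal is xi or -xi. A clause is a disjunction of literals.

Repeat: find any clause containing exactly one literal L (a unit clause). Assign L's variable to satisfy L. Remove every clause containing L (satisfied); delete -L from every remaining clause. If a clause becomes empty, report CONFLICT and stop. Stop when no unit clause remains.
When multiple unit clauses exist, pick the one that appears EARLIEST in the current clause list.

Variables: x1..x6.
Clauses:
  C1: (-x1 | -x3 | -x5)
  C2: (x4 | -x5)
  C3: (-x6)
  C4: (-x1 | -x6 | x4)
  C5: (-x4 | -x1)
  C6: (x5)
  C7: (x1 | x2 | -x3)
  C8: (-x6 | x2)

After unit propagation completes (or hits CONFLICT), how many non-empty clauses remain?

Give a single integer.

unit clause [-6] forces x6=F; simplify:
  satisfied 3 clause(s); 5 remain; assigned so far: [6]
unit clause [5] forces x5=T; simplify:
  drop -5 from [-1, -3, -5] -> [-1, -3]
  drop -5 from [4, -5] -> [4]
  satisfied 1 clause(s); 4 remain; assigned so far: [5, 6]
unit clause [4] forces x4=T; simplify:
  drop -4 from [-4, -1] -> [-1]
  satisfied 1 clause(s); 3 remain; assigned so far: [4, 5, 6]
unit clause [-1] forces x1=F; simplify:
  drop 1 from [1, 2, -3] -> [2, -3]
  satisfied 2 clause(s); 1 remain; assigned so far: [1, 4, 5, 6]

Answer: 1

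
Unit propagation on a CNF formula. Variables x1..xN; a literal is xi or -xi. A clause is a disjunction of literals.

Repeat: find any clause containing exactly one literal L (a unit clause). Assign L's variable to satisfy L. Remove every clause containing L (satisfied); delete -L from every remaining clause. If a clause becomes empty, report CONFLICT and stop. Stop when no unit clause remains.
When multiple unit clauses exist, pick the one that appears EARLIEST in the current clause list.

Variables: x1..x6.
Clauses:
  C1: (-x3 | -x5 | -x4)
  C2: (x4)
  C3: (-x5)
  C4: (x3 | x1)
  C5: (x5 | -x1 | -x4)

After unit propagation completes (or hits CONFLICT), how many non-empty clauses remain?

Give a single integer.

unit clause [4] forces x4=T; simplify:
  drop -4 from [-3, -5, -4] -> [-3, -5]
  drop -4 from [5, -1, -4] -> [5, -1]
  satisfied 1 clause(s); 4 remain; assigned so far: [4]
unit clause [-5] forces x5=F; simplify:
  drop 5 from [5, -1] -> [-1]
  satisfied 2 clause(s); 2 remain; assigned so far: [4, 5]
unit clause [-1] forces x1=F; simplify:
  drop 1 from [3, 1] -> [3]
  satisfied 1 clause(s); 1 remain; assigned so far: [1, 4, 5]
unit clause [3] forces x3=T; simplify:
  satisfied 1 clause(s); 0 remain; assigned so far: [1, 3, 4, 5]

Answer: 0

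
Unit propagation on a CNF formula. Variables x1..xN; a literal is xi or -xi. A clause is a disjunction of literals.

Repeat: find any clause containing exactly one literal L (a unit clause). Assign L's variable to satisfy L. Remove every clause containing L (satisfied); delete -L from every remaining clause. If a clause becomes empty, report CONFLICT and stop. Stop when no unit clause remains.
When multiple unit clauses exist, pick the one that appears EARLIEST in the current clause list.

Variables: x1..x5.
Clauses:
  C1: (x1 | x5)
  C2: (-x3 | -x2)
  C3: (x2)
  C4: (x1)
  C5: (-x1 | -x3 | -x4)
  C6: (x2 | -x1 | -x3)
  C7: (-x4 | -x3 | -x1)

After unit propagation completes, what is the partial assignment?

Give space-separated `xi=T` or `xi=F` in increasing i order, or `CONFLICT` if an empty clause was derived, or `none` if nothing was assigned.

unit clause [2] forces x2=T; simplify:
  drop -2 from [-3, -2] -> [-3]
  satisfied 2 clause(s); 5 remain; assigned so far: [2]
unit clause [-3] forces x3=F; simplify:
  satisfied 3 clause(s); 2 remain; assigned so far: [2, 3]
unit clause [1] forces x1=T; simplify:
  satisfied 2 clause(s); 0 remain; assigned so far: [1, 2, 3]

Answer: x1=T x2=T x3=F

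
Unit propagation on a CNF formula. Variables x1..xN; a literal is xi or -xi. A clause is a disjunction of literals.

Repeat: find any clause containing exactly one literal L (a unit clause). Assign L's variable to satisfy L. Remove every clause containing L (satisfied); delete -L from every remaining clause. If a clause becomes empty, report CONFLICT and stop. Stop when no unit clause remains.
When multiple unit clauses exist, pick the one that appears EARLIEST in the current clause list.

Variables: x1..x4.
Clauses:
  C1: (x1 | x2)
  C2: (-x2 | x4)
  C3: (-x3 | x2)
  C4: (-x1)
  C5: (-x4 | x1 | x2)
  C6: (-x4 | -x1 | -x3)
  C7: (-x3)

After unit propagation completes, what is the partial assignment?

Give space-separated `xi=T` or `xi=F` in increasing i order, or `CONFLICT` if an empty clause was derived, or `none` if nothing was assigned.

Answer: x1=F x2=T x3=F x4=T

Derivation:
unit clause [-1] forces x1=F; simplify:
  drop 1 from [1, 2] -> [2]
  drop 1 from [-4, 1, 2] -> [-4, 2]
  satisfied 2 clause(s); 5 remain; assigned so far: [1]
unit clause [2] forces x2=T; simplify:
  drop -2 from [-2, 4] -> [4]
  satisfied 3 clause(s); 2 remain; assigned so far: [1, 2]
unit clause [4] forces x4=T; simplify:
  satisfied 1 clause(s); 1 remain; assigned so far: [1, 2, 4]
unit clause [-3] forces x3=F; simplify:
  satisfied 1 clause(s); 0 remain; assigned so far: [1, 2, 3, 4]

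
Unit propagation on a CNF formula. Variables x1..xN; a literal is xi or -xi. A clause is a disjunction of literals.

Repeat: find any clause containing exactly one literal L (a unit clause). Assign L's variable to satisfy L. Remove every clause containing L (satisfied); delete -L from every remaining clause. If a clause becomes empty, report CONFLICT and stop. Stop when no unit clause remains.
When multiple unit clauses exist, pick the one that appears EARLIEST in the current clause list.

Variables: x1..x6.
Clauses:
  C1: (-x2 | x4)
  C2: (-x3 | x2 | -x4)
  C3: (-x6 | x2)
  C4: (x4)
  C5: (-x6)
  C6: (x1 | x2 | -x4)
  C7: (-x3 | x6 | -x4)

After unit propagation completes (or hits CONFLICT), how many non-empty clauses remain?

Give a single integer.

Answer: 1

Derivation:
unit clause [4] forces x4=T; simplify:
  drop -4 from [-3, 2, -4] -> [-3, 2]
  drop -4 from [1, 2, -4] -> [1, 2]
  drop -4 from [-3, 6, -4] -> [-3, 6]
  satisfied 2 clause(s); 5 remain; assigned so far: [4]
unit clause [-6] forces x6=F; simplify:
  drop 6 from [-3, 6] -> [-3]
  satisfied 2 clause(s); 3 remain; assigned so far: [4, 6]
unit clause [-3] forces x3=F; simplify:
  satisfied 2 clause(s); 1 remain; assigned so far: [3, 4, 6]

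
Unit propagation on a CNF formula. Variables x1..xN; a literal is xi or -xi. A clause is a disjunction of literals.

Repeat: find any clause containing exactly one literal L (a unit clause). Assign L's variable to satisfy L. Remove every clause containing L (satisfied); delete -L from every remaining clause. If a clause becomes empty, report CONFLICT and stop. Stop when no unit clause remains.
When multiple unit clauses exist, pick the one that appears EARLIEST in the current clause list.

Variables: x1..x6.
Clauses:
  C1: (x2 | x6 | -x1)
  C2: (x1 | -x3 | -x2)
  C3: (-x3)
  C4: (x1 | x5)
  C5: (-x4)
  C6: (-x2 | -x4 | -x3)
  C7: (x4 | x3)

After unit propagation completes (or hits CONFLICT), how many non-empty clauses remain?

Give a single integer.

Answer: 2

Derivation:
unit clause [-3] forces x3=F; simplify:
  drop 3 from [4, 3] -> [4]
  satisfied 3 clause(s); 4 remain; assigned so far: [3]
unit clause [-4] forces x4=F; simplify:
  drop 4 from [4] -> [] (empty!)
  satisfied 1 clause(s); 3 remain; assigned so far: [3, 4]
CONFLICT (empty clause)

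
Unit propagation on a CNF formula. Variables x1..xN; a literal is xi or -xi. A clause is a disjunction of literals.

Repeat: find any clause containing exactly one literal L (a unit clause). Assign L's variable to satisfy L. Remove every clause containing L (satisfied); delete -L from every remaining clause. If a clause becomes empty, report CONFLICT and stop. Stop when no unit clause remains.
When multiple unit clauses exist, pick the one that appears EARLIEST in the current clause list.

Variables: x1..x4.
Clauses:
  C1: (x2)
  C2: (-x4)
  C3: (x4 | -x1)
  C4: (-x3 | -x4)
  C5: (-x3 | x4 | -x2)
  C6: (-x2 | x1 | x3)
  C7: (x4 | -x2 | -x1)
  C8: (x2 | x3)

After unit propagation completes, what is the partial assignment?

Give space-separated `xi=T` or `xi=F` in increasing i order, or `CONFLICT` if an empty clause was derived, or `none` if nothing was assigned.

Answer: CONFLICT

Derivation:
unit clause [2] forces x2=T; simplify:
  drop -2 from [-3, 4, -2] -> [-3, 4]
  drop -2 from [-2, 1, 3] -> [1, 3]
  drop -2 from [4, -2, -1] -> [4, -1]
  satisfied 2 clause(s); 6 remain; assigned so far: [2]
unit clause [-4] forces x4=F; simplify:
  drop 4 from [4, -1] -> [-1]
  drop 4 from [-3, 4] -> [-3]
  drop 4 from [4, -1] -> [-1]
  satisfied 2 clause(s); 4 remain; assigned so far: [2, 4]
unit clause [-1] forces x1=F; simplify:
  drop 1 from [1, 3] -> [3]
  satisfied 2 clause(s); 2 remain; assigned so far: [1, 2, 4]
unit clause [-3] forces x3=F; simplify:
  drop 3 from [3] -> [] (empty!)
  satisfied 1 clause(s); 1 remain; assigned so far: [1, 2, 3, 4]
CONFLICT (empty clause)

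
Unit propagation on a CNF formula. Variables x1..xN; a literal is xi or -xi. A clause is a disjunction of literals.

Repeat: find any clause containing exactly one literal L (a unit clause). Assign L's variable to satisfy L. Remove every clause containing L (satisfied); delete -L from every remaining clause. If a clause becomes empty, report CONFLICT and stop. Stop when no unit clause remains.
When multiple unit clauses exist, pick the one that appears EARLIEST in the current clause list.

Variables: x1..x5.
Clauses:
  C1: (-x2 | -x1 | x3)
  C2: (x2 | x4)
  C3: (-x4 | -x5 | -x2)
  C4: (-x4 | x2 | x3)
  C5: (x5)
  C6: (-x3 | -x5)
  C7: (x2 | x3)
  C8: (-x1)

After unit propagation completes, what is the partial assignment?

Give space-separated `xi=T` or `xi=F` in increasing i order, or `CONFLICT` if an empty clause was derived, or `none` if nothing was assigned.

Answer: x1=F x2=T x3=F x4=F x5=T

Derivation:
unit clause [5] forces x5=T; simplify:
  drop -5 from [-4, -5, -2] -> [-4, -2]
  drop -5 from [-3, -5] -> [-3]
  satisfied 1 clause(s); 7 remain; assigned so far: [5]
unit clause [-3] forces x3=F; simplify:
  drop 3 from [-2, -1, 3] -> [-2, -1]
  drop 3 from [-4, 2, 3] -> [-4, 2]
  drop 3 from [2, 3] -> [2]
  satisfied 1 clause(s); 6 remain; assigned so far: [3, 5]
unit clause [2] forces x2=T; simplify:
  drop -2 from [-2, -1] -> [-1]
  drop -2 from [-4, -2] -> [-4]
  satisfied 3 clause(s); 3 remain; assigned so far: [2, 3, 5]
unit clause [-1] forces x1=F; simplify:
  satisfied 2 clause(s); 1 remain; assigned so far: [1, 2, 3, 5]
unit clause [-4] forces x4=F; simplify:
  satisfied 1 clause(s); 0 remain; assigned so far: [1, 2, 3, 4, 5]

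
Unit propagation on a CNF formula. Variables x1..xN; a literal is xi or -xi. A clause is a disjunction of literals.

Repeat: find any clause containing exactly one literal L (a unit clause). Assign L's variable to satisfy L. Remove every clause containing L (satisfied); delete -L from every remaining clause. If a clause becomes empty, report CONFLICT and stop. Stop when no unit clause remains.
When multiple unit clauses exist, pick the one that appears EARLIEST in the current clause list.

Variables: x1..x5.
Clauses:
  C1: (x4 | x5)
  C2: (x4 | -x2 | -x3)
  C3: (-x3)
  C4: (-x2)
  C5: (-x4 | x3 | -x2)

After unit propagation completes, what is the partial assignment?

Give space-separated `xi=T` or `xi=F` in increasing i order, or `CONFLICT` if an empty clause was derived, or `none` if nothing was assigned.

unit clause [-3] forces x3=F; simplify:
  drop 3 from [-4, 3, -2] -> [-4, -2]
  satisfied 2 clause(s); 3 remain; assigned so far: [3]
unit clause [-2] forces x2=F; simplify:
  satisfied 2 clause(s); 1 remain; assigned so far: [2, 3]

Answer: x2=F x3=F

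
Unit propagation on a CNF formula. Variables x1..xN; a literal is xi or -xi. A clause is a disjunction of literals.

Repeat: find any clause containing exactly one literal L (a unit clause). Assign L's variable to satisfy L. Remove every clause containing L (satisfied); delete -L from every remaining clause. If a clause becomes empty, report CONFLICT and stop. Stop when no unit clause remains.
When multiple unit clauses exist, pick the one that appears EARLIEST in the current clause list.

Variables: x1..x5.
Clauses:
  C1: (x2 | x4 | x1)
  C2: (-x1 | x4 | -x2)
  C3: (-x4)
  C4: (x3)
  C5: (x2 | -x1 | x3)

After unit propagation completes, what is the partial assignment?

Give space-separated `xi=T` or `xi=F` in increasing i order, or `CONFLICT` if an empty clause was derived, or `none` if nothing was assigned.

Answer: x3=T x4=F

Derivation:
unit clause [-4] forces x4=F; simplify:
  drop 4 from [2, 4, 1] -> [2, 1]
  drop 4 from [-1, 4, -2] -> [-1, -2]
  satisfied 1 clause(s); 4 remain; assigned so far: [4]
unit clause [3] forces x3=T; simplify:
  satisfied 2 clause(s); 2 remain; assigned so far: [3, 4]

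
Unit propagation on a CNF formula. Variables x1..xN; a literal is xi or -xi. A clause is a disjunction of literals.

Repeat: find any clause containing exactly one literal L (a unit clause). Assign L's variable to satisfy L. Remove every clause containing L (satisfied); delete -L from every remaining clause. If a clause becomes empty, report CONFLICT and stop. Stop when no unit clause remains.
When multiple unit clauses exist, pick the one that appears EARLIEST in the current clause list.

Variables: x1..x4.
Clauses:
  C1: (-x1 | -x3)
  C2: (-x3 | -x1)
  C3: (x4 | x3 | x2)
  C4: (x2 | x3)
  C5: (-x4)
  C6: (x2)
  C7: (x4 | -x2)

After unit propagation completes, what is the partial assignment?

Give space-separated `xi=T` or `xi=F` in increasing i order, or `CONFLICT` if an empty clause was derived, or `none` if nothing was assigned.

Answer: CONFLICT

Derivation:
unit clause [-4] forces x4=F; simplify:
  drop 4 from [4, 3, 2] -> [3, 2]
  drop 4 from [4, -2] -> [-2]
  satisfied 1 clause(s); 6 remain; assigned so far: [4]
unit clause [2] forces x2=T; simplify:
  drop -2 from [-2] -> [] (empty!)
  satisfied 3 clause(s); 3 remain; assigned so far: [2, 4]
CONFLICT (empty clause)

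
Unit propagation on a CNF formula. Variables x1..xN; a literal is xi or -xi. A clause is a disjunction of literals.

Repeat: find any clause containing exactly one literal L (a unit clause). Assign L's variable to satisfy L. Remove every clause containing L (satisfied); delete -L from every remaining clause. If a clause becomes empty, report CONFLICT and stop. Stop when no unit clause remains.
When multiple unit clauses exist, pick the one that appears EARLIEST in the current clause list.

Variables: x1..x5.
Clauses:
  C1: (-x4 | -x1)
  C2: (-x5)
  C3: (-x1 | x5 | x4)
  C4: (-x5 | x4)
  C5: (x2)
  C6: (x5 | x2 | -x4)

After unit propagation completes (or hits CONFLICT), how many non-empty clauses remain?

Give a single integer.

unit clause [-5] forces x5=F; simplify:
  drop 5 from [-1, 5, 4] -> [-1, 4]
  drop 5 from [5, 2, -4] -> [2, -4]
  satisfied 2 clause(s); 4 remain; assigned so far: [5]
unit clause [2] forces x2=T; simplify:
  satisfied 2 clause(s); 2 remain; assigned so far: [2, 5]

Answer: 2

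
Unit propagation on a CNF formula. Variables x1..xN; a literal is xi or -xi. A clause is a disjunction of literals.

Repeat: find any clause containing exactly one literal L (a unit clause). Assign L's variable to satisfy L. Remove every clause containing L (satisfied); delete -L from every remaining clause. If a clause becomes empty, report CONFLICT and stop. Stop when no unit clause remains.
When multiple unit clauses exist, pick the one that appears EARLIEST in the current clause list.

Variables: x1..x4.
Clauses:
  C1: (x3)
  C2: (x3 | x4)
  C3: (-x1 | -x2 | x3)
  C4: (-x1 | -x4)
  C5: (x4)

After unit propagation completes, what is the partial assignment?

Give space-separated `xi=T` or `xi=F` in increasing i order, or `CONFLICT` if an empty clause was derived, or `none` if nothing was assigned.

unit clause [3] forces x3=T; simplify:
  satisfied 3 clause(s); 2 remain; assigned so far: [3]
unit clause [4] forces x4=T; simplify:
  drop -4 from [-1, -4] -> [-1]
  satisfied 1 clause(s); 1 remain; assigned so far: [3, 4]
unit clause [-1] forces x1=F; simplify:
  satisfied 1 clause(s); 0 remain; assigned so far: [1, 3, 4]

Answer: x1=F x3=T x4=T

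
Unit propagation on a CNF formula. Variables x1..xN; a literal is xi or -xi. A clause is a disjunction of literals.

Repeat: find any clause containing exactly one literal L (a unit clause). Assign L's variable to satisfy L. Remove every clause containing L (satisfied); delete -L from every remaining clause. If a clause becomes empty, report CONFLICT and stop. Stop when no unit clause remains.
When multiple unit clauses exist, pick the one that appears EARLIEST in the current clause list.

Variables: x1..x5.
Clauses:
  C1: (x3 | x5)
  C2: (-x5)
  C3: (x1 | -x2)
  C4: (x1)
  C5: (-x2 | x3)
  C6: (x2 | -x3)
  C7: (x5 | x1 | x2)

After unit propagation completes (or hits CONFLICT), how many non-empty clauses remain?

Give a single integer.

Answer: 0

Derivation:
unit clause [-5] forces x5=F; simplify:
  drop 5 from [3, 5] -> [3]
  drop 5 from [5, 1, 2] -> [1, 2]
  satisfied 1 clause(s); 6 remain; assigned so far: [5]
unit clause [3] forces x3=T; simplify:
  drop -3 from [2, -3] -> [2]
  satisfied 2 clause(s); 4 remain; assigned so far: [3, 5]
unit clause [1] forces x1=T; simplify:
  satisfied 3 clause(s); 1 remain; assigned so far: [1, 3, 5]
unit clause [2] forces x2=T; simplify:
  satisfied 1 clause(s); 0 remain; assigned so far: [1, 2, 3, 5]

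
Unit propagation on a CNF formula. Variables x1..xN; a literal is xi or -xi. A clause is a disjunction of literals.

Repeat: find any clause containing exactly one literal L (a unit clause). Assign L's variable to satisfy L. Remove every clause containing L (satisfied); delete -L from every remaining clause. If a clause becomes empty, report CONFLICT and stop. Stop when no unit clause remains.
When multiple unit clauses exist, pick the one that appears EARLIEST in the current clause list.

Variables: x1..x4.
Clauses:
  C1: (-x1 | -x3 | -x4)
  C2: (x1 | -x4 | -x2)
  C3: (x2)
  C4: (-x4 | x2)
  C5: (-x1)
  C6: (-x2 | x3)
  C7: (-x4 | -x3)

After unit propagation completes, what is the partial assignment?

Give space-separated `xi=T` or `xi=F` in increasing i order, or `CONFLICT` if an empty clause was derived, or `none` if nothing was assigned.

Answer: x1=F x2=T x3=T x4=F

Derivation:
unit clause [2] forces x2=T; simplify:
  drop -2 from [1, -4, -2] -> [1, -4]
  drop -2 from [-2, 3] -> [3]
  satisfied 2 clause(s); 5 remain; assigned so far: [2]
unit clause [-1] forces x1=F; simplify:
  drop 1 from [1, -4] -> [-4]
  satisfied 2 clause(s); 3 remain; assigned so far: [1, 2]
unit clause [-4] forces x4=F; simplify:
  satisfied 2 clause(s); 1 remain; assigned so far: [1, 2, 4]
unit clause [3] forces x3=T; simplify:
  satisfied 1 clause(s); 0 remain; assigned so far: [1, 2, 3, 4]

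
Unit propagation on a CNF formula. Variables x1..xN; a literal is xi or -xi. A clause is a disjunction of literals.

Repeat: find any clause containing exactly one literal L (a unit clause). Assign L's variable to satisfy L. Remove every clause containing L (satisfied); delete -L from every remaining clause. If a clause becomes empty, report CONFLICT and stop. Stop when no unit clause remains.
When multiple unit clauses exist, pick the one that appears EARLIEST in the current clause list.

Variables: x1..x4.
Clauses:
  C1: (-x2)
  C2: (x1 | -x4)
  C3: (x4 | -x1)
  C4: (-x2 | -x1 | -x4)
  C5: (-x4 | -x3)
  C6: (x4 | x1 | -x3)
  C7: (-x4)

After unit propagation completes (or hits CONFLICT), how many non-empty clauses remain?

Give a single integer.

Answer: 0

Derivation:
unit clause [-2] forces x2=F; simplify:
  satisfied 2 clause(s); 5 remain; assigned so far: [2]
unit clause [-4] forces x4=F; simplify:
  drop 4 from [4, -1] -> [-1]
  drop 4 from [4, 1, -3] -> [1, -3]
  satisfied 3 clause(s); 2 remain; assigned so far: [2, 4]
unit clause [-1] forces x1=F; simplify:
  drop 1 from [1, -3] -> [-3]
  satisfied 1 clause(s); 1 remain; assigned so far: [1, 2, 4]
unit clause [-3] forces x3=F; simplify:
  satisfied 1 clause(s); 0 remain; assigned so far: [1, 2, 3, 4]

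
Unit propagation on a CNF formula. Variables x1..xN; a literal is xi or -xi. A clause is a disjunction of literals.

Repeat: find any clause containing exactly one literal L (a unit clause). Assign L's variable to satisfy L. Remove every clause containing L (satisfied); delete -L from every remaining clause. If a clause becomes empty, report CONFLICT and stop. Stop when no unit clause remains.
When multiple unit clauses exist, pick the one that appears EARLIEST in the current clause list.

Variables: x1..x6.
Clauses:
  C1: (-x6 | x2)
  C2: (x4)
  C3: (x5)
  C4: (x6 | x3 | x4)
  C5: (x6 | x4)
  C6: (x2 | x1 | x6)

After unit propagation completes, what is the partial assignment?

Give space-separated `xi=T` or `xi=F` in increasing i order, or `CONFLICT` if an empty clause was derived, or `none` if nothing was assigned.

Answer: x4=T x5=T

Derivation:
unit clause [4] forces x4=T; simplify:
  satisfied 3 clause(s); 3 remain; assigned so far: [4]
unit clause [5] forces x5=T; simplify:
  satisfied 1 clause(s); 2 remain; assigned so far: [4, 5]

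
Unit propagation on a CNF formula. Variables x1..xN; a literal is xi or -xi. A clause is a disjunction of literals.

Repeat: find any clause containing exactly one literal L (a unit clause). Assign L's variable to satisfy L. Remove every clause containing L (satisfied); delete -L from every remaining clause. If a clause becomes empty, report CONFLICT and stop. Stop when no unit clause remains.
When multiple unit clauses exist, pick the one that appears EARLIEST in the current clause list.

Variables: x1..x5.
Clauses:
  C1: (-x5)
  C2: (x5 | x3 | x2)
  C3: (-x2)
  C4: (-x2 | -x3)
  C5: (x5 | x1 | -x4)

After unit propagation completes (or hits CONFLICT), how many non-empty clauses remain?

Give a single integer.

Answer: 1

Derivation:
unit clause [-5] forces x5=F; simplify:
  drop 5 from [5, 3, 2] -> [3, 2]
  drop 5 from [5, 1, -4] -> [1, -4]
  satisfied 1 clause(s); 4 remain; assigned so far: [5]
unit clause [-2] forces x2=F; simplify:
  drop 2 from [3, 2] -> [3]
  satisfied 2 clause(s); 2 remain; assigned so far: [2, 5]
unit clause [3] forces x3=T; simplify:
  satisfied 1 clause(s); 1 remain; assigned so far: [2, 3, 5]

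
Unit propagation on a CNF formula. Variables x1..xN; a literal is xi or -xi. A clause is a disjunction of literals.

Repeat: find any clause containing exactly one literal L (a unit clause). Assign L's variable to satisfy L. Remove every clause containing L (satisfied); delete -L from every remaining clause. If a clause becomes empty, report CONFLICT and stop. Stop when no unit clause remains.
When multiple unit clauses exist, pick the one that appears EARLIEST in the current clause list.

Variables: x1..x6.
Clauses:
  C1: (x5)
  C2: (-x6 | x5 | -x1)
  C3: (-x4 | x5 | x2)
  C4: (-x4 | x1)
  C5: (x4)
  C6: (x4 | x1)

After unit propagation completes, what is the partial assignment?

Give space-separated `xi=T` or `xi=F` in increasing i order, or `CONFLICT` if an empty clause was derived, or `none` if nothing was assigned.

Answer: x1=T x4=T x5=T

Derivation:
unit clause [5] forces x5=T; simplify:
  satisfied 3 clause(s); 3 remain; assigned so far: [5]
unit clause [4] forces x4=T; simplify:
  drop -4 from [-4, 1] -> [1]
  satisfied 2 clause(s); 1 remain; assigned so far: [4, 5]
unit clause [1] forces x1=T; simplify:
  satisfied 1 clause(s); 0 remain; assigned so far: [1, 4, 5]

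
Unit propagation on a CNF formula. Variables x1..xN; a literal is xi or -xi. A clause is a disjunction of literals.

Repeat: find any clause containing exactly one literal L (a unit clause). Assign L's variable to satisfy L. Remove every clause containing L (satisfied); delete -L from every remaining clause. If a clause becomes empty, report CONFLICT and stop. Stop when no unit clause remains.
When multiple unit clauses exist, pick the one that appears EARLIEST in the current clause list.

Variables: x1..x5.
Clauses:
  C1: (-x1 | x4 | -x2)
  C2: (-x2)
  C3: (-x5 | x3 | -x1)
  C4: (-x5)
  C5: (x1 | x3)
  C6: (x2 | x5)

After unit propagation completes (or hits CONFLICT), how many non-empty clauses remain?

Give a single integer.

unit clause [-2] forces x2=F; simplify:
  drop 2 from [2, 5] -> [5]
  satisfied 2 clause(s); 4 remain; assigned so far: [2]
unit clause [-5] forces x5=F; simplify:
  drop 5 from [5] -> [] (empty!)
  satisfied 2 clause(s); 2 remain; assigned so far: [2, 5]
CONFLICT (empty clause)

Answer: 1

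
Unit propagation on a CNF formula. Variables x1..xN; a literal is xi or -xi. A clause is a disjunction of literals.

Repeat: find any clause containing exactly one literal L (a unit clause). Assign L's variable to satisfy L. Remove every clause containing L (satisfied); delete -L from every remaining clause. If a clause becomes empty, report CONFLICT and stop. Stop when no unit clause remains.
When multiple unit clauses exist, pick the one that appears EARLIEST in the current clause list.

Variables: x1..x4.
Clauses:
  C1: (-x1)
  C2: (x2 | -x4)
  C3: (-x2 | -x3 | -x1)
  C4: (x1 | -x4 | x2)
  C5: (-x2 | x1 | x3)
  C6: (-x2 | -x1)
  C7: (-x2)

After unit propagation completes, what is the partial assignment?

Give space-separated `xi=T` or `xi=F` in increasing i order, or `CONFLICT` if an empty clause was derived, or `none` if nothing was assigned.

Answer: x1=F x2=F x4=F

Derivation:
unit clause [-1] forces x1=F; simplify:
  drop 1 from [1, -4, 2] -> [-4, 2]
  drop 1 from [-2, 1, 3] -> [-2, 3]
  satisfied 3 clause(s); 4 remain; assigned so far: [1]
unit clause [-2] forces x2=F; simplify:
  drop 2 from [2, -4] -> [-4]
  drop 2 from [-4, 2] -> [-4]
  satisfied 2 clause(s); 2 remain; assigned so far: [1, 2]
unit clause [-4] forces x4=F; simplify:
  satisfied 2 clause(s); 0 remain; assigned so far: [1, 2, 4]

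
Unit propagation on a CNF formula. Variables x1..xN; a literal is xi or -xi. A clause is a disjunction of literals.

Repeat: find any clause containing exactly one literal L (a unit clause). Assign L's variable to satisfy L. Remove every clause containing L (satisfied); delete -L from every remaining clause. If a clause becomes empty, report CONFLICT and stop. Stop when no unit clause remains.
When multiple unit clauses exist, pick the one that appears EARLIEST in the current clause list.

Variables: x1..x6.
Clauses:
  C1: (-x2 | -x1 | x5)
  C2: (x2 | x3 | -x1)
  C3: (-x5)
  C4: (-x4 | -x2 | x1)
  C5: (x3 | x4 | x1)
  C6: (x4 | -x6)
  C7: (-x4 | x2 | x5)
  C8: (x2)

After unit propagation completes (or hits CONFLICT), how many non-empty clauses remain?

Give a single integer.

Answer: 0

Derivation:
unit clause [-5] forces x5=F; simplify:
  drop 5 from [-2, -1, 5] -> [-2, -1]
  drop 5 from [-4, 2, 5] -> [-4, 2]
  satisfied 1 clause(s); 7 remain; assigned so far: [5]
unit clause [2] forces x2=T; simplify:
  drop -2 from [-2, -1] -> [-1]
  drop -2 from [-4, -2, 1] -> [-4, 1]
  satisfied 3 clause(s); 4 remain; assigned so far: [2, 5]
unit clause [-1] forces x1=F; simplify:
  drop 1 from [-4, 1] -> [-4]
  drop 1 from [3, 4, 1] -> [3, 4]
  satisfied 1 clause(s); 3 remain; assigned so far: [1, 2, 5]
unit clause [-4] forces x4=F; simplify:
  drop 4 from [3, 4] -> [3]
  drop 4 from [4, -6] -> [-6]
  satisfied 1 clause(s); 2 remain; assigned so far: [1, 2, 4, 5]
unit clause [3] forces x3=T; simplify:
  satisfied 1 clause(s); 1 remain; assigned so far: [1, 2, 3, 4, 5]
unit clause [-6] forces x6=F; simplify:
  satisfied 1 clause(s); 0 remain; assigned so far: [1, 2, 3, 4, 5, 6]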